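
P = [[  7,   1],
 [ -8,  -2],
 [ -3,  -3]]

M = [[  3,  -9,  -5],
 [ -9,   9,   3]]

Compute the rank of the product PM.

First compute PM:
[[ 12, -54, -32],
 [ -6,  54,  34],
 [ 18,   0,   6]]
Now row reduce the product.
R2 ← R2 + (1/2)·R1: [0, 27, 18]
R3 ← R3 − (3/2)·R1: [0, 81, 54]
R3 ← R3 − (3)·R2: [0, 0, 0]
2 nonzero rows, so rank(PM) = 2.

2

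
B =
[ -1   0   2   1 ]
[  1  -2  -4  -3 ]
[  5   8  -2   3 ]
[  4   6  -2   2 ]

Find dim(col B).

Row reduce to echelon form.
R2 ← R2 + R1: [0, -2, -2, -2]
R3 ← R3 + (5)·R1: [0, 8, 8, 8]
R4 ← R4 + (4)·R1: [0, 6, 6, 6]
R3 ← R3 + (4)·R2: [0, 0, 0, 0]
R4 ← R4 + (3)·R2: [0, 0, 0, 0]
Echelon form has 2 nonzero rows, so rank(B) = 2.
The column space has dimension equal to the rank: 2.

2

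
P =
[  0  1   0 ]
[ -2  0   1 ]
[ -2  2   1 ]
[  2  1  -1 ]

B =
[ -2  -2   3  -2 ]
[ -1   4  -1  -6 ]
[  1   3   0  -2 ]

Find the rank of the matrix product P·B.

2

First compute PB:
[[ -1,   4,  -1,  -6],
 [  5,   7,  -6,   2],
 [  3,  15,  -8, -10],
 [ -6,  -3,   5,  -8]]
Now row reduce the product.
R2 ← R2 + (5)·R1: [0, 27, -11, -28]
R3 ← R3 + (3)·R1: [0, 27, -11, -28]
R4 ← R4 − (6)·R1: [0, -27, 11, 28]
R3 ← R3 − R2: [0, 0, 0, 0]
R4 ← R4 + R2: [0, 0, 0, 0]
2 nonzero rows, so rank(PB) = 2.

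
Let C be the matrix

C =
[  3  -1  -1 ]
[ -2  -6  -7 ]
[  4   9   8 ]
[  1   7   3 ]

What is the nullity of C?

0

Row reduce to echelon form.
R2 ← R2 + (2/3)·R1: [0, -20/3, -23/3]
R3 ← R3 − (4/3)·R1: [0, 31/3, 28/3]
R4 ← R4 − (1/3)·R1: [0, 22/3, 10/3]
R3 ← R3 + (31/20)·R2: [0, 0, -51/20]
R4 ← R4 + (11/10)·R2: [0, 0, -51/10]
R4 ← R4 − (2)·R3: [0, 0, 0]
3 nonzero rows, so rank(C) = 3.
C has 3 columns; by rank–nullity, nullity = 3 − 3 = 0.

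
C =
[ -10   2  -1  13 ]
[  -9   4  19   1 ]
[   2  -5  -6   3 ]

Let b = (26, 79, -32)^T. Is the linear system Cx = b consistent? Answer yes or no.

Row reduce the augmented matrix [C | b].
R2 ← R2 − (9/10)·R1: [0, 11/5, 199/10, -107/10, 278/5]
R3 ← R3 + (1/5)·R1: [0, -23/5, -31/5, 28/5, -134/5]
R3 ← R3 + (23/11)·R2: [0, 0, 779/22, -369/22, 984/11]
The echelon form has 3 nonzero rows, and every pivot lies in the first 4 columns, so rank(C) = rank([C|b]) = 3.
The system is consistent.

yes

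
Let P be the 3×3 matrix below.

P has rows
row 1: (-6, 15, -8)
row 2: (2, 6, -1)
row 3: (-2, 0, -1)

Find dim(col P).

Row reduce to echelon form.
R2 ← R2 + (1/3)·R1: [0, 11, -11/3]
R3 ← R3 − (1/3)·R1: [0, -5, 5/3]
R3 ← R3 + (5/11)·R2: [0, 0, 0]
Echelon form has 2 nonzero rows, so rank(P) = 2.
The column space has dimension equal to the rank: 2.

2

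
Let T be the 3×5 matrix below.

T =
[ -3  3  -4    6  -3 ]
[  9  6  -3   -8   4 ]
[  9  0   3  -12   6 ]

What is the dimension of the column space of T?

2

Row reduce to echelon form.
R2 ← R2 + (3)·R1: [0, 15, -15, 10, -5]
R3 ← R3 + (3)·R1: [0, 9, -9, 6, -3]
R3 ← R3 − (3/5)·R2: [0, 0, 0, 0, 0]
Echelon form has 2 nonzero rows, so rank(T) = 2.
The column space has dimension equal to the rank: 2.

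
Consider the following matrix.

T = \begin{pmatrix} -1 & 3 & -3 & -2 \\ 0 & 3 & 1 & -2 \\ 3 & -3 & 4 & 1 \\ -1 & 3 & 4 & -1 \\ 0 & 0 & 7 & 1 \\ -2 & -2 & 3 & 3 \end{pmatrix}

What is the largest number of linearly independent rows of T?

3

Row reduce to echelon form.
R3 ← R3 + (3)·R1: [0, 6, -5, -5]
R4 ← R4 − R1: [0, 0, 7, 1]
R6 ← R6 − (2)·R1: [0, -8, 9, 7]
R3 ← R3 − (2)·R2: [0, 0, -7, -1]
R6 ← R6 + (8/3)·R2: [0, 0, 35/3, 5/3]
R4 ← R4 + R3: [0, 0, 0, 0]
R5 ← R5 + R3: [0, 0, 0, 0]
R6 ← R6 + (5/3)·R3: [0, 0, 0, 0]
Echelon form has 3 nonzero rows, so rank(T) = 3.
The rank gives the maximum number of linearly independent rows: 3.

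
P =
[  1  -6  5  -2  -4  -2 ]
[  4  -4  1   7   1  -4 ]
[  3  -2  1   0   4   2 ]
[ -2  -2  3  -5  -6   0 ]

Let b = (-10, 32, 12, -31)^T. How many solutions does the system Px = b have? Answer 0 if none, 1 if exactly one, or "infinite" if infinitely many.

infinite

Row reduce the augmented matrix [P | b].
R2 ← R2 − (4)·R1: [0, 20, -19, 15, 17, 4, 72]
R3 ← R3 − (3)·R1: [0, 16, -14, 6, 16, 8, 42]
R4 ← R4 + (2)·R1: [0, -14, 13, -9, -14, -4, -51]
R3 ← R3 − (4/5)·R2: [0, 0, 6/5, -6, 12/5, 24/5, -78/5]
R4 ← R4 + (7/10)·R2: [0, 0, -3/10, 3/2, -21/10, -6/5, -3/5]
R4 ← R4 + (1/4)·R3: [0, 0, 0, 0, -3/2, 0, -9/2]
The echelon form has 4 nonzero rows, and every pivot lies in the first 6 columns, so rank(P) = rank([P|b]) = 4.
The system is consistent.
rank = 4 < 6 unknowns, so there are infinitely many solutions.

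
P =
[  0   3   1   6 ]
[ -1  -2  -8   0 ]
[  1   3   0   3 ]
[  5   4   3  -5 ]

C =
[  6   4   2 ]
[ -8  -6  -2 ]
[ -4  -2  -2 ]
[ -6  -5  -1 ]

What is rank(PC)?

2

First compute PC:
[[-64, -50, -14],
 [ 42,  24,  18],
 [-36, -29,  -7],
 [ 16,  15,   1]]
Now row reduce the product.
R2 ← R2 + (21/32)·R1: [0, -141/16, 141/16]
R3 ← R3 − (9/16)·R1: [0, -7/8, 7/8]
R4 ← R4 + (1/4)·R1: [0, 5/2, -5/2]
R3 ← R3 − (14/141)·R2: [0, 0, 0]
R4 ← R4 + (40/141)·R2: [0, 0, 0]
2 nonzero rows, so rank(PC) = 2.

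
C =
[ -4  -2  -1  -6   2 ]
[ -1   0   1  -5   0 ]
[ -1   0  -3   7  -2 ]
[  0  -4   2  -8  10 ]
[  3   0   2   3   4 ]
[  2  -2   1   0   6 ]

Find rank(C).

4

Row reduce to echelon form.
R2 ← R2 − (1/4)·R1: [0, 1/2, 5/4, -7/2, -1/2]
R3 ← R3 − (1/4)·R1: [0, 1/2, -11/4, 17/2, -5/2]
R5 ← R5 + (3/4)·R1: [0, -3/2, 5/4, -3/2, 11/2]
R6 ← R6 + (1/2)·R1: [0, -3, 1/2, -3, 7]
R3 ← R3 − R2: [0, 0, -4, 12, -2]
R4 ← R4 + (8)·R2: [0, 0, 12, -36, 6]
R5 ← R5 + (3)·R2: [0, 0, 5, -12, 4]
R6 ← R6 + (6)·R2: [0, 0, 8, -24, 4]
R4 ← R4 + (3)·R3: [0, 0, 0, 0, 0]
R5 ← R5 + (5/4)·R3: [0, 0, 0, 3, 3/2]
R6 ← R6 + (2)·R3: [0, 0, 0, 0, 0]
Swap R4 ↔ R5
Echelon form has 4 nonzero rows, so rank(C) = 4.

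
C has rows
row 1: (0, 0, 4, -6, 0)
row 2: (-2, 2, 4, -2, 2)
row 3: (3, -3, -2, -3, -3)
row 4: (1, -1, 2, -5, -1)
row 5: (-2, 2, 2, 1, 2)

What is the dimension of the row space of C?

2

Row reduce to echelon form.
Swap R1 ↔ R2
R3 ← R3 + (3/2)·R1: [0, 0, 4, -6, 0]
R4 ← R4 + (1/2)·R1: [0, 0, 4, -6, 0]
R5 ← R5 − R1: [0, 0, -2, 3, 0]
R3 ← R3 − R2: [0, 0, 0, 0, 0]
R4 ← R4 − R2: [0, 0, 0, 0, 0]
R5 ← R5 + (1/2)·R2: [0, 0, 0, 0, 0]
Echelon form has 2 nonzero rows, so rank(C) = 2.
The row space has dimension equal to the rank: 2.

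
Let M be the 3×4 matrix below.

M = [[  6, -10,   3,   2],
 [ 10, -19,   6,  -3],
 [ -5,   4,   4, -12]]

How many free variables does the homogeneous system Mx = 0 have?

Row reduce to echelon form.
R2 ← R2 − (5/3)·R1: [0, -7/3, 1, -19/3]
R3 ← R3 + (5/6)·R1: [0, -13/3, 13/2, -31/3]
R3 ← R3 − (13/7)·R2: [0, 0, 65/14, 10/7]
3 nonzero rows, so rank(M) = 3.
M has 4 columns; by rank–nullity, nullity = 4 − 3 = 1.

1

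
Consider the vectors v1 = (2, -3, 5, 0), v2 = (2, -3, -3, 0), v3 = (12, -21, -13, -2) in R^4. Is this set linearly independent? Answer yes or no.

yes

Form the matrix with these vectors as rows and row reduce.
R2 ← R2 − R1: [0, 0, -8, 0]
R3 ← R3 − (6)·R1: [0, -3, -43, -2]
Swap R2 ↔ R3
3 nonzero rows, so the 3 vectors span a space of dimension 3.
Since 3 = 3, the vectors are linearly independent.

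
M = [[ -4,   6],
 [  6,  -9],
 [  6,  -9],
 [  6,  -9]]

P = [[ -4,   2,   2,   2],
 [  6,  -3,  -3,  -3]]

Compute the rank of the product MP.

1

First compute MP:
[[ 52, -26, -26, -26],
 [-78,  39,  39,  39],
 [-78,  39,  39,  39],
 [-78,  39,  39,  39]]
Now row reduce the product.
R2 ← R2 + (3/2)·R1: [0, 0, 0, 0]
R3 ← R3 + (3/2)·R1: [0, 0, 0, 0]
R4 ← R4 + (3/2)·R1: [0, 0, 0, 0]
1 nonzero row, so rank(MP) = 1.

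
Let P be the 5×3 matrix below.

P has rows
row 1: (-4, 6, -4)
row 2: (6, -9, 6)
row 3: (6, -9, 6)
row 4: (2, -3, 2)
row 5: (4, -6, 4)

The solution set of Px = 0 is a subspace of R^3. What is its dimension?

2

Row reduce to echelon form.
R2 ← R2 + (3/2)·R1: [0, 0, 0]
R3 ← R3 + (3/2)·R1: [0, 0, 0]
R4 ← R4 + (1/2)·R1: [0, 0, 0]
R5 ← R5 + R1: [0, 0, 0]
1 nonzero row, so rank(P) = 1.
P has 3 columns; by rank–nullity, nullity = 3 − 1 = 2.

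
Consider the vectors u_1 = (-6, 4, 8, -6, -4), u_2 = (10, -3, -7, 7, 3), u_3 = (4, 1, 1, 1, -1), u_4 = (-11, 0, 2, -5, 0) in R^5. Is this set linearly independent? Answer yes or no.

no

Form the matrix with these vectors as rows and row reduce.
R2 ← R2 + (5/3)·R1: [0, 11/3, 19/3, -3, -11/3]
R3 ← R3 + (2/3)·R1: [0, 11/3, 19/3, -3, -11/3]
R4 ← R4 − (11/6)·R1: [0, -22/3, -38/3, 6, 22/3]
R3 ← R3 − R2: [0, 0, 0, 0, 0]
R4 ← R4 + (2)·R2: [0, 0, 0, 0, 0]
2 nonzero rows, so the 4 vectors span a space of dimension 2.
Since 2 < 4, the vectors are linearly dependent.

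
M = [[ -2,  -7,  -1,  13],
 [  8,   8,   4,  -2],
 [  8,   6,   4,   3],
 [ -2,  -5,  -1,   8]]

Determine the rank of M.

Row reduce to echelon form.
R2 ← R2 + (4)·R1: [0, -20, 0, 50]
R3 ← R3 + (4)·R1: [0, -22, 0, 55]
R4 ← R4 − R1: [0, 2, 0, -5]
R3 ← R3 − (11/10)·R2: [0, 0, 0, 0]
R4 ← R4 + (1/10)·R2: [0, 0, 0, 0]
Echelon form has 2 nonzero rows, so rank(M) = 2.

2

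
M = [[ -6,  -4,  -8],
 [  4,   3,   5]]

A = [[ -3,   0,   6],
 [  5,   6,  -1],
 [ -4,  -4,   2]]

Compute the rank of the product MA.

2

First compute MA:
[[ 30,   8, -48],
 [-17,  -2,  31]]
Now row reduce the product.
R2 ← R2 + (17/30)·R1: [0, 38/15, 19/5]
2 nonzero rows, so rank(MA) = 2.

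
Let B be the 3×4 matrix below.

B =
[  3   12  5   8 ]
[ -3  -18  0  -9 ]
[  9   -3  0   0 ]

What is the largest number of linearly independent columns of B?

3

Row reduce to echelon form.
R2 ← R2 + R1: [0, -6, 5, -1]
R3 ← R3 − (3)·R1: [0, -39, -15, -24]
R3 ← R3 − (13/2)·R2: [0, 0, -95/2, -35/2]
Echelon form has 3 nonzero rows, so rank(B) = 3.
The rank gives the maximum number of linearly independent columns: 3.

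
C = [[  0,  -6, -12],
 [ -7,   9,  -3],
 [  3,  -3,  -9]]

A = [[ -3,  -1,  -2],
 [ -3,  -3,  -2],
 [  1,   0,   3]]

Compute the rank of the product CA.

3

First compute CA:
[[  6,  18, -24],
 [ -9, -20, -13],
 [ -9,   6, -27]]
Now row reduce the product.
R2 ← R2 + (3/2)·R1: [0, 7, -49]
R3 ← R3 + (3/2)·R1: [0, 33, -63]
R3 ← R3 − (33/7)·R2: [0, 0, 168]
3 nonzero rows, so rank(CA) = 3.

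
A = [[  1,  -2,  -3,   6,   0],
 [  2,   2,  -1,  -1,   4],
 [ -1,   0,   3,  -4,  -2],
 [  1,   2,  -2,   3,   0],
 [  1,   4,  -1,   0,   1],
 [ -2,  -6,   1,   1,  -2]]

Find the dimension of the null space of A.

Row reduce to echelon form.
R2 ← R2 − (2)·R1: [0, 6, 5, -13, 4]
R3 ← R3 + R1: [0, -2, 0, 2, -2]
R4 ← R4 − R1: [0, 4, 1, -3, 0]
R5 ← R5 − R1: [0, 6, 2, -6, 1]
R6 ← R6 + (2)·R1: [0, -10, -5, 13, -2]
R3 ← R3 + (1/3)·R2: [0, 0, 5/3, -7/3, -2/3]
R4 ← R4 − (2/3)·R2: [0, 0, -7/3, 17/3, -8/3]
R5 ← R5 − R2: [0, 0, -3, 7, -3]
R6 ← R6 + (5/3)·R2: [0, 0, 10/3, -26/3, 14/3]
R4 ← R4 + (7/5)·R3: [0, 0, 0, 12/5, -18/5]
R5 ← R5 + (9/5)·R3: [0, 0, 0, 14/5, -21/5]
R6 ← R6 − (2)·R3: [0, 0, 0, -4, 6]
R5 ← R5 − (7/6)·R4: [0, 0, 0, 0, 0]
R6 ← R6 + (5/3)·R4: [0, 0, 0, 0, 0]
4 nonzero rows, so rank(A) = 4.
A has 5 columns; by rank–nullity, nullity = 5 − 4 = 1.

1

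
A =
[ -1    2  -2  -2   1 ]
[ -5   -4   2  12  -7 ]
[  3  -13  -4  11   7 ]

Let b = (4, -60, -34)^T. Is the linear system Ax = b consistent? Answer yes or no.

yes

Row reduce the augmented matrix [A | b].
R2 ← R2 − (5)·R1: [0, -14, 12, 22, -12, -80]
R3 ← R3 + (3)·R1: [0, -7, -10, 5, 10, -22]
R3 ← R3 − (1/2)·R2: [0, 0, -16, -6, 16, 18]
The echelon form has 3 nonzero rows, and every pivot lies in the first 5 columns, so rank(A) = rank([A|b]) = 3.
The system is consistent.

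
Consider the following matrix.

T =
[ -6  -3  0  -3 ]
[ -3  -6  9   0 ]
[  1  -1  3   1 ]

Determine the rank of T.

2

Row reduce to echelon form.
R2 ← R2 − (1/2)·R1: [0, -9/2, 9, 3/2]
R3 ← R3 + (1/6)·R1: [0, -3/2, 3, 1/2]
R3 ← R3 − (1/3)·R2: [0, 0, 0, 0]
Echelon form has 2 nonzero rows, so rank(T) = 2.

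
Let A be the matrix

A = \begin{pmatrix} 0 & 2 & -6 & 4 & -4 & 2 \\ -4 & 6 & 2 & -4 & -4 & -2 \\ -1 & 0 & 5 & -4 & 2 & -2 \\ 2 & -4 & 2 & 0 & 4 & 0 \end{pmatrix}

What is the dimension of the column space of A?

2

Row reduce to echelon form.
Swap R1 ↔ R2
R3 ← R3 − (1/4)·R1: [0, -3/2, 9/2, -3, 3, -3/2]
R4 ← R4 + (1/2)·R1: [0, -1, 3, -2, 2, -1]
R3 ← R3 + (3/4)·R2: [0, 0, 0, 0, 0, 0]
R4 ← R4 + (1/2)·R2: [0, 0, 0, 0, 0, 0]
Echelon form has 2 nonzero rows, so rank(A) = 2.
The column space has dimension equal to the rank: 2.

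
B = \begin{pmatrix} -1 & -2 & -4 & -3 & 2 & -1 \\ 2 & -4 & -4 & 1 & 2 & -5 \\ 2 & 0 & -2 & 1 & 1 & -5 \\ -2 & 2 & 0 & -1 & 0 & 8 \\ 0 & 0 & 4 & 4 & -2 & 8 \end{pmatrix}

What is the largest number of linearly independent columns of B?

Row reduce to echelon form.
R2 ← R2 + (2)·R1: [0, -8, -12, -5, 6, -7]
R3 ← R3 + (2)·R1: [0, -4, -10, -5, 5, -7]
R4 ← R4 − (2)·R1: [0, 6, 8, 5, -4, 10]
R3 ← R3 − (1/2)·R2: [0, 0, -4, -5/2, 2, -7/2]
R4 ← R4 + (3/4)·R2: [0, 0, -1, 5/4, 1/2, 19/4]
R4 ← R4 − (1/4)·R3: [0, 0, 0, 15/8, 0, 45/8]
R5 ← R5 + R3: [0, 0, 0, 3/2, 0, 9/2]
R5 ← R5 − (4/5)·R4: [0, 0, 0, 0, 0, 0]
Echelon form has 4 nonzero rows, so rank(B) = 4.
The rank gives the maximum number of linearly independent columns: 4.

4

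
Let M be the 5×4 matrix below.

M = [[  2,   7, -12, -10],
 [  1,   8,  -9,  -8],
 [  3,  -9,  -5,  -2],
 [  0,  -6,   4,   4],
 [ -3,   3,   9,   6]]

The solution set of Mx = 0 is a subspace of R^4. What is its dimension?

2

Row reduce to echelon form.
R2 ← R2 − (1/2)·R1: [0, 9/2, -3, -3]
R3 ← R3 − (3/2)·R1: [0, -39/2, 13, 13]
R5 ← R5 + (3/2)·R1: [0, 27/2, -9, -9]
R3 ← R3 + (13/3)·R2: [0, 0, 0, 0]
R4 ← R4 + (4/3)·R2: [0, 0, 0, 0]
R5 ← R5 − (3)·R2: [0, 0, 0, 0]
2 nonzero rows, so rank(M) = 2.
M has 4 columns; by rank–nullity, nullity = 4 − 2 = 2.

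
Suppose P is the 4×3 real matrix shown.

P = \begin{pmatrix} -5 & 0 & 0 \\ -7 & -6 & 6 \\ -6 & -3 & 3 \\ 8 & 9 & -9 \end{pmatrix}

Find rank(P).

Row reduce to echelon form.
R2 ← R2 − (7/5)·R1: [0, -6, 6]
R3 ← R3 − (6/5)·R1: [0, -3, 3]
R4 ← R4 + (8/5)·R1: [0, 9, -9]
R3 ← R3 − (1/2)·R2: [0, 0, 0]
R4 ← R4 + (3/2)·R2: [0, 0, 0]
Echelon form has 2 nonzero rows, so rank(P) = 2.

2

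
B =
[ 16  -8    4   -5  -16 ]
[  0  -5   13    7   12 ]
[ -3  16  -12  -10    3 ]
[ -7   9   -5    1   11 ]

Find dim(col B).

Row reduce to echelon form.
R3 ← R3 + (3/16)·R1: [0, 29/2, -45/4, -175/16, 0]
R4 ← R4 + (7/16)·R1: [0, 11/2, -13/4, -19/16, 4]
R3 ← R3 + (29/10)·R2: [0, 0, 529/20, 749/80, 174/5]
R4 ← R4 + (11/10)·R2: [0, 0, 221/20, 521/80, 86/5]
R4 ← R4 − (221/529)·R3: [0, 0, 0, 1376/529, 1408/529]
Echelon form has 4 nonzero rows, so rank(B) = 4.
The column space has dimension equal to the rank: 4.

4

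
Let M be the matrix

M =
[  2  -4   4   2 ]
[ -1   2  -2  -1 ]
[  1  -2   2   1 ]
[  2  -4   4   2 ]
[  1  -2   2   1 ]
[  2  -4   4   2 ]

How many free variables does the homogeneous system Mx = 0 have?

3

Row reduce to echelon form.
R2 ← R2 + (1/2)·R1: [0, 0, 0, 0]
R3 ← R3 − (1/2)·R1: [0, 0, 0, 0]
R4 ← R4 − R1: [0, 0, 0, 0]
R5 ← R5 − (1/2)·R1: [0, 0, 0, 0]
R6 ← R6 − R1: [0, 0, 0, 0]
1 nonzero row, so rank(M) = 1.
M has 4 columns; by rank–nullity, nullity = 4 − 1 = 3.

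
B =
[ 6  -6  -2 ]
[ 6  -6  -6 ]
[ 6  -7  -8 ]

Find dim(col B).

3

Row reduce to echelon form.
R2 ← R2 − R1: [0, 0, -4]
R3 ← R3 − R1: [0, -1, -6]
Swap R2 ↔ R3
Echelon form has 3 nonzero rows, so rank(B) = 3.
The column space has dimension equal to the rank: 3.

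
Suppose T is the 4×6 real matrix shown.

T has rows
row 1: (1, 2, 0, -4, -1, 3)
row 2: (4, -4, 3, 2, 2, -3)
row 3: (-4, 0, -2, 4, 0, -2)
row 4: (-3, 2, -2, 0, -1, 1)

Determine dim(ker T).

Row reduce to echelon form.
R2 ← R2 − (4)·R1: [0, -12, 3, 18, 6, -15]
R3 ← R3 + (4)·R1: [0, 8, -2, -12, -4, 10]
R4 ← R4 + (3)·R1: [0, 8, -2, -12, -4, 10]
R3 ← R3 + (2/3)·R2: [0, 0, 0, 0, 0, 0]
R4 ← R4 + (2/3)·R2: [0, 0, 0, 0, 0, 0]
2 nonzero rows, so rank(T) = 2.
T has 6 columns; by rank–nullity, nullity = 6 − 2 = 4.

4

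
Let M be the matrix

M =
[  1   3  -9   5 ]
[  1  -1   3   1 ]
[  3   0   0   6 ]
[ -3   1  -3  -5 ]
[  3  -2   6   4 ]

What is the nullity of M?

2

Row reduce to echelon form.
R2 ← R2 − R1: [0, -4, 12, -4]
R3 ← R3 − (3)·R1: [0, -9, 27, -9]
R4 ← R4 + (3)·R1: [0, 10, -30, 10]
R5 ← R5 − (3)·R1: [0, -11, 33, -11]
R3 ← R3 − (9/4)·R2: [0, 0, 0, 0]
R4 ← R4 + (5/2)·R2: [0, 0, 0, 0]
R5 ← R5 − (11/4)·R2: [0, 0, 0, 0]
2 nonzero rows, so rank(M) = 2.
M has 4 columns; by rank–nullity, nullity = 4 − 2 = 2.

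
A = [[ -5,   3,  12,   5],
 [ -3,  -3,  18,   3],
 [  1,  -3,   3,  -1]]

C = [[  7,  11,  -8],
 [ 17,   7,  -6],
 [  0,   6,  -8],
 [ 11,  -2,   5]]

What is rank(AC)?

First compute AC:
[[ 71,  28, -49],
 [-39,  48, -87],
 [-55,  10, -19]]
Now row reduce the product.
R2 ← R2 + (39/71)·R1: [0, 4500/71, -8088/71]
R3 ← R3 + (55/71)·R1: [0, 2250/71, -4044/71]
R3 ← R3 − (1/2)·R2: [0, 0, 0]
2 nonzero rows, so rank(AC) = 2.

2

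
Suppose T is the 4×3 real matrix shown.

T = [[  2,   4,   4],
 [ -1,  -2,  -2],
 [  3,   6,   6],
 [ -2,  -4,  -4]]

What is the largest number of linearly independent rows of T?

Row reduce to echelon form.
R2 ← R2 + (1/2)·R1: [0, 0, 0]
R3 ← R3 − (3/2)·R1: [0, 0, 0]
R4 ← R4 + R1: [0, 0, 0]
Echelon form has 1 nonzero row, so rank(T) = 1.
The rank gives the maximum number of linearly independent rows: 1.

1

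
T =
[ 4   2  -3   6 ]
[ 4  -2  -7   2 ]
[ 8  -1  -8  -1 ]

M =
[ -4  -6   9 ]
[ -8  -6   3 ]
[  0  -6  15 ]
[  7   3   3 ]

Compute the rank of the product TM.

2

First compute TM:
[[ 10,   0,  15],
 [ 14,  36, -69],
 [-31,   3, -54]]
Now row reduce the product.
R2 ← R2 − (7/5)·R1: [0, 36, -90]
R3 ← R3 + (31/10)·R1: [0, 3, -15/2]
R3 ← R3 − (1/12)·R2: [0, 0, 0]
2 nonzero rows, so rank(TM) = 2.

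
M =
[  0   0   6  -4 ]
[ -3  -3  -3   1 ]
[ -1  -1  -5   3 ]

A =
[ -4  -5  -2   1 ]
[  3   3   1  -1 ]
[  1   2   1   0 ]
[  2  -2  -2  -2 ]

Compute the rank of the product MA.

First compute MA:
[[ -2,  20,  14,   8],
 [  2,  -2,  -2,  -2],
 [  2, -14, -10,  -6]]
Now row reduce the product.
R2 ← R2 + R1: [0, 18, 12, 6]
R3 ← R3 + R1: [0, 6, 4, 2]
R3 ← R3 − (1/3)·R2: [0, 0, 0, 0]
2 nonzero rows, so rank(MA) = 2.

2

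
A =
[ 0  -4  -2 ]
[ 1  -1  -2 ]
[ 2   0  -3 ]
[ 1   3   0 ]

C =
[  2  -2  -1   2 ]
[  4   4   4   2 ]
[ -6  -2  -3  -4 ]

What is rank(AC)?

2

First compute AC:
[[ -4, -12, -10,   0],
 [ 10,  -2,   1,   8],
 [ 22,   2,   7,  16],
 [ 14,  10,  11,   8]]
Now row reduce the product.
R2 ← R2 + (5/2)·R1: [0, -32, -24, 8]
R3 ← R3 + (11/2)·R1: [0, -64, -48, 16]
R4 ← R4 + (7/2)·R1: [0, -32, -24, 8]
R3 ← R3 − (2)·R2: [0, 0, 0, 0]
R4 ← R4 − R2: [0, 0, 0, 0]
2 nonzero rows, so rank(AC) = 2.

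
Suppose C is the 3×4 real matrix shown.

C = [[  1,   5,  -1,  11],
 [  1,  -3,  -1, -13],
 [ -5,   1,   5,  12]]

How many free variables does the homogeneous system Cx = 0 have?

1

Row reduce to echelon form.
R2 ← R2 − R1: [0, -8, 0, -24]
R3 ← R3 + (5)·R1: [0, 26, 0, 67]
R3 ← R3 + (13/4)·R2: [0, 0, 0, -11]
3 nonzero rows, so rank(C) = 3.
C has 4 columns; by rank–nullity, nullity = 4 − 3 = 1.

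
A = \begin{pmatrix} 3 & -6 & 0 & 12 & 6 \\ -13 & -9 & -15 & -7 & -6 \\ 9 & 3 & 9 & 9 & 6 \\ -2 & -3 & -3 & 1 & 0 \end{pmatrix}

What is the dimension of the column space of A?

Row reduce to echelon form.
R2 ← R2 + (13/3)·R1: [0, -35, -15, 45, 20]
R3 ← R3 − (3)·R1: [0, 21, 9, -27, -12]
R4 ← R4 + (2/3)·R1: [0, -7, -3, 9, 4]
R3 ← R3 + (3/5)·R2: [0, 0, 0, 0, 0]
R4 ← R4 − (1/5)·R2: [0, 0, 0, 0, 0]
Echelon form has 2 nonzero rows, so rank(A) = 2.
The column space has dimension equal to the rank: 2.

2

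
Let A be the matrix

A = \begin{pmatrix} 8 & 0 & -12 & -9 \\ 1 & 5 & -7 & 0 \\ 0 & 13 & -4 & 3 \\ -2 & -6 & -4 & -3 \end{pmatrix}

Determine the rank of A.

4

Row reduce to echelon form.
R2 ← R2 − (1/8)·R1: [0, 5, -11/2, 9/8]
R4 ← R4 + (1/4)·R1: [0, -6, -7, -21/4]
R3 ← R3 − (13/5)·R2: [0, 0, 103/10, 3/40]
R4 ← R4 + (6/5)·R2: [0, 0, -68/5, -39/10]
R4 ← R4 + (136/103)·R3: [0, 0, 0, -783/206]
Echelon form has 4 nonzero rows, so rank(A) = 4.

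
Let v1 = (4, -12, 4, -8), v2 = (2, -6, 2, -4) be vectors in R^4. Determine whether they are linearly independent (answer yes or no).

no

Form the matrix with these vectors as rows and row reduce.
R2 ← R2 − (1/2)·R1: [0, 0, 0, 0]
1 nonzero row, so the 2 vectors span a space of dimension 1.
Since 1 < 2, the vectors are linearly dependent.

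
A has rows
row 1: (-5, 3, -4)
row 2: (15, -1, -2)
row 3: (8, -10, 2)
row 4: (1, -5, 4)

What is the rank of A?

Row reduce to echelon form.
R2 ← R2 + (3)·R1: [0, 8, -14]
R3 ← R3 + (8/5)·R1: [0, -26/5, -22/5]
R4 ← R4 + (1/5)·R1: [0, -22/5, 16/5]
R3 ← R3 + (13/20)·R2: [0, 0, -27/2]
R4 ← R4 + (11/20)·R2: [0, 0, -9/2]
R4 ← R4 − (1/3)·R3: [0, 0, 0]
Echelon form has 3 nonzero rows, so rank(A) = 3.

3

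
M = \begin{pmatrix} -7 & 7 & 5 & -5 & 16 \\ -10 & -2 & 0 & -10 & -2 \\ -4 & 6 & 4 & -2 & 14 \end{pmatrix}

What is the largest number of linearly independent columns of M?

Row reduce to echelon form.
R2 ← R2 − (10/7)·R1: [0, -12, -50/7, -20/7, -174/7]
R3 ← R3 − (4/7)·R1: [0, 2, 8/7, 6/7, 34/7]
R3 ← R3 + (1/6)·R2: [0, 0, -1/21, 8/21, 5/7]
Echelon form has 3 nonzero rows, so rank(M) = 3.
The rank gives the maximum number of linearly independent columns: 3.

3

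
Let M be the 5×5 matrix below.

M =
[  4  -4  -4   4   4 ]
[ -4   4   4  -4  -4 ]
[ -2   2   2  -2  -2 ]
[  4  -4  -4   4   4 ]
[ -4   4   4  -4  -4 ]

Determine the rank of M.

1

Row reduce to echelon form.
R2 ← R2 + R1: [0, 0, 0, 0, 0]
R3 ← R3 + (1/2)·R1: [0, 0, 0, 0, 0]
R4 ← R4 − R1: [0, 0, 0, 0, 0]
R5 ← R5 + R1: [0, 0, 0, 0, 0]
Echelon form has 1 nonzero row, so rank(M) = 1.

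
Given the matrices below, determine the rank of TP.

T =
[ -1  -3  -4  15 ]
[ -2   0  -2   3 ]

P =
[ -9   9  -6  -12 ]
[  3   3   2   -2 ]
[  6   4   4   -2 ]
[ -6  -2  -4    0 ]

First compute TP:
[[-114, -64, -76,  26],
 [-12, -32,  -8,  28]]
Now row reduce the product.
R2 ← R2 − (2/19)·R1: [0, -480/19, 0, 480/19]
2 nonzero rows, so rank(TP) = 2.

2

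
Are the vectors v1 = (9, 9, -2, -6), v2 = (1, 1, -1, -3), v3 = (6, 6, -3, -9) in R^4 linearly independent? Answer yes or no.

Form the matrix with these vectors as rows and row reduce.
R2 ← R2 − (1/9)·R1: [0, 0, -7/9, -7/3]
R3 ← R3 − (2/3)·R1: [0, 0, -5/3, -5]
R3 ← R3 − (15/7)·R2: [0, 0, 0, 0]
2 nonzero rows, so the 3 vectors span a space of dimension 2.
Since 2 < 3, the vectors are linearly dependent.

no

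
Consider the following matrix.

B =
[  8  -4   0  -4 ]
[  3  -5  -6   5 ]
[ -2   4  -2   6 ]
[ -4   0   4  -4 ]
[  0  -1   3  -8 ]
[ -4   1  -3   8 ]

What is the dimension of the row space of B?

Row reduce to echelon form.
R2 ← R2 − (3/8)·R1: [0, -7/2, -6, 13/2]
R3 ← R3 + (1/4)·R1: [0, 3, -2, 5]
R4 ← R4 + (1/2)·R1: [0, -2, 4, -6]
R6 ← R6 + (1/2)·R1: [0, -1, -3, 6]
R3 ← R3 + (6/7)·R2: [0, 0, -50/7, 74/7]
R4 ← R4 − (4/7)·R2: [0, 0, 52/7, -68/7]
R5 ← R5 − (2/7)·R2: [0, 0, 33/7, -69/7]
R6 ← R6 − (2/7)·R2: [0, 0, -9/7, 29/7]
R4 ← R4 + (26/25)·R3: [0, 0, 0, 32/25]
R5 ← R5 + (33/50)·R3: [0, 0, 0, -72/25]
R6 ← R6 − (9/50)·R3: [0, 0, 0, 56/25]
R5 ← R5 + (9/4)·R4: [0, 0, 0, 0]
R6 ← R6 − (7/4)·R4: [0, 0, 0, 0]
Echelon form has 4 nonzero rows, so rank(B) = 4.
The row space has dimension equal to the rank: 4.

4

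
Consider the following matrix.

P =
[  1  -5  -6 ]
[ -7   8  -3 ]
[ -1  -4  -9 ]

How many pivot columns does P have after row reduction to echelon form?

2

Row reduce to echelon form.
R2 ← R2 + (7)·R1: [0, -27, -45]
R3 ← R3 + R1: [0, -9, -15]
R3 ← R3 − (1/3)·R2: [0, 0, 0]
Echelon form has 2 nonzero rows, so rank(P) = 2.
Each nonzero row contributes one pivot column: 2 pivot columns.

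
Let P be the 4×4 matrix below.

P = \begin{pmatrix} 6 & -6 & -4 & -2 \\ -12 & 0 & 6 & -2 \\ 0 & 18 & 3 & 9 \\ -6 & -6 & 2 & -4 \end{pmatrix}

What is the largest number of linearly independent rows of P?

2

Row reduce to echelon form.
R2 ← R2 + (2)·R1: [0, -12, -2, -6]
R4 ← R4 + R1: [0, -12, -2, -6]
R3 ← R3 + (3/2)·R2: [0, 0, 0, 0]
R4 ← R4 − R2: [0, 0, 0, 0]
Echelon form has 2 nonzero rows, so rank(P) = 2.
The rank gives the maximum number of linearly independent rows: 2.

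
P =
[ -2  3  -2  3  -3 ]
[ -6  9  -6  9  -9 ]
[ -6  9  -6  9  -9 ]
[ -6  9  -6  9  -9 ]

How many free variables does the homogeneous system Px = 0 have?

Row reduce to echelon form.
R2 ← R2 − (3)·R1: [0, 0, 0, 0, 0]
R3 ← R3 − (3)·R1: [0, 0, 0, 0, 0]
R4 ← R4 − (3)·R1: [0, 0, 0, 0, 0]
1 nonzero row, so rank(P) = 1.
P has 5 columns; by rank–nullity, nullity = 5 − 1 = 4.

4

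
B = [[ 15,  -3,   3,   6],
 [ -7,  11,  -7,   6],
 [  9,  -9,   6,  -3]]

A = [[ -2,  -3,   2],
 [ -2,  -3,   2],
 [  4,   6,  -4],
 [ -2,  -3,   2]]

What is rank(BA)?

First compute BA:
[[-24, -36,  24],
 [-48, -72,  48],
 [ 30,  45, -30]]
Now row reduce the product.
R2 ← R2 − (2)·R1: [0, 0, 0]
R3 ← R3 + (5/4)·R1: [0, 0, 0]
1 nonzero row, so rank(BA) = 1.

1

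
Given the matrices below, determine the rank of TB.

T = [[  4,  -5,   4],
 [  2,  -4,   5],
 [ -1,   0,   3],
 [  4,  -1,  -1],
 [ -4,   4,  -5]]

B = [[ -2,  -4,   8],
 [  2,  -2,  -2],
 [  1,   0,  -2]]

First compute TB:
[[-14,  -6,  34],
 [ -7,   0,  14],
 [  5,   4, -14],
 [-11, -14,  36],
 [ 11,   8, -30]]
Now row reduce the product.
R2 ← R2 − (1/2)·R1: [0, 3, -3]
R3 ← R3 + (5/14)·R1: [0, 13/7, -13/7]
R4 ← R4 − (11/14)·R1: [0, -65/7, 65/7]
R5 ← R5 + (11/14)·R1: [0, 23/7, -23/7]
R3 ← R3 − (13/21)·R2: [0, 0, 0]
R4 ← R4 + (65/21)·R2: [0, 0, 0]
R5 ← R5 − (23/21)·R2: [0, 0, 0]
2 nonzero rows, so rank(TB) = 2.

2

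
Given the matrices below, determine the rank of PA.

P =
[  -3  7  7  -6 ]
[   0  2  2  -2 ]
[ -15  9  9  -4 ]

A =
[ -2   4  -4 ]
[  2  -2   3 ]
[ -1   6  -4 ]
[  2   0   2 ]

2

First compute PA:
[[  1,  16,  -7],
 [ -2,   8,  -6],
 [ 31, -24,  43]]
Now row reduce the product.
R2 ← R2 + (2)·R1: [0, 40, -20]
R3 ← R3 − (31)·R1: [0, -520, 260]
R3 ← R3 + (13)·R2: [0, 0, 0]
2 nonzero rows, so rank(PA) = 2.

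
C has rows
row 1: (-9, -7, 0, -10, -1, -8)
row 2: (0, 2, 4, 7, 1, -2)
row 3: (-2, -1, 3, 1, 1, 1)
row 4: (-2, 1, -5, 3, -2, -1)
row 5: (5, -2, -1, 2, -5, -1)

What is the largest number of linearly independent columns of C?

Row reduce to echelon form.
R3 ← R3 − (2/9)·R1: [0, 5/9, 3, 29/9, 11/9, 25/9]
R4 ← R4 − (2/9)·R1: [0, 23/9, -5, 47/9, -16/9, 7/9]
R5 ← R5 + (5/9)·R1: [0, -53/9, -1, -32/9, -50/9, -49/9]
R3 ← R3 − (5/18)·R2: [0, 0, 17/9, 23/18, 17/18, 10/3]
R4 ← R4 − (23/18)·R2: [0, 0, -91/9, -67/18, -55/18, 10/3]
R5 ← R5 + (53/18)·R2: [0, 0, 97/9, 307/18, -47/18, -34/3]
R4 ← R4 + (91/17)·R3: [0, 0, 0, 53/17, 2, 360/17]
R5 ← R5 − (97/17)·R3: [0, 0, 0, 166/17, -8, -516/17]
R5 ← R5 − (166/53)·R4: [0, 0, 0, 0, -756/53, -5124/53]
Echelon form has 5 nonzero rows, so rank(C) = 5.
The rank gives the maximum number of linearly independent columns: 5.

5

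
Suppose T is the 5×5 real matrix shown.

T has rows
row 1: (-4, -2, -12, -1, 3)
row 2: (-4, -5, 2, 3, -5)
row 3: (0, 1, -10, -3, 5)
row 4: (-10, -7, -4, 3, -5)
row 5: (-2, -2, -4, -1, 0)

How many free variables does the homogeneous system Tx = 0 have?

0

Row reduce to echelon form.
R2 ← R2 − R1: [0, -3, 14, 4, -8]
R4 ← R4 − (5/2)·R1: [0, -2, 26, 11/2, -25/2]
R5 ← R5 − (1/2)·R1: [0, -1, 2, -1/2, -3/2]
R3 ← R3 + (1/3)·R2: [0, 0, -16/3, -5/3, 7/3]
R4 ← R4 − (2/3)·R2: [0, 0, 50/3, 17/6, -43/6]
R5 ← R5 − (1/3)·R2: [0, 0, -8/3, -11/6, 7/6]
R4 ← R4 + (25/8)·R3: [0, 0, 0, -19/8, 1/8]
R5 ← R5 − (1/2)·R3: [0, 0, 0, -1, 0]
R5 ← R5 − (8/19)·R4: [0, 0, 0, 0, -1/19]
5 nonzero rows, so rank(T) = 5.
T has 5 columns; by rank–nullity, nullity = 5 − 5 = 0.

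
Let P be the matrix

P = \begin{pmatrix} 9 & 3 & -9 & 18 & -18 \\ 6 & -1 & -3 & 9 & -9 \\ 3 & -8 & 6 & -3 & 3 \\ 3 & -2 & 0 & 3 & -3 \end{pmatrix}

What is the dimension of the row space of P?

2

Row reduce to echelon form.
R2 ← R2 − (2/3)·R1: [0, -3, 3, -3, 3]
R3 ← R3 − (1/3)·R1: [0, -9, 9, -9, 9]
R4 ← R4 − (1/3)·R1: [0, -3, 3, -3, 3]
R3 ← R3 − (3)·R2: [0, 0, 0, 0, 0]
R4 ← R4 − R2: [0, 0, 0, 0, 0]
Echelon form has 2 nonzero rows, so rank(P) = 2.
The row space has dimension equal to the rank: 2.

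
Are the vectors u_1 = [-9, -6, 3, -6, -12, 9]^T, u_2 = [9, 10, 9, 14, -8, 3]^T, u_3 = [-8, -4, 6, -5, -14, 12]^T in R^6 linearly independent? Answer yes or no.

yes

Form the matrix with these vectors as rows and row reduce.
R2 ← R2 + R1: [0, 4, 12, 8, -20, 12]
R3 ← R3 − (8/9)·R1: [0, 4/3, 10/3, 1/3, -10/3, 4]
R3 ← R3 − (1/3)·R2: [0, 0, -2/3, -7/3, 10/3, 0]
3 nonzero rows, so the 3 vectors span a space of dimension 3.
Since 3 = 3, the vectors are linearly independent.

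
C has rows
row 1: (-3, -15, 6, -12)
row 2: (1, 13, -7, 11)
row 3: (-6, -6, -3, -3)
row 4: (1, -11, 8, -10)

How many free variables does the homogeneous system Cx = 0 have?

2

Row reduce to echelon form.
R2 ← R2 + (1/3)·R1: [0, 8, -5, 7]
R3 ← R3 − (2)·R1: [0, 24, -15, 21]
R4 ← R4 + (1/3)·R1: [0, -16, 10, -14]
R3 ← R3 − (3)·R2: [0, 0, 0, 0]
R4 ← R4 + (2)·R2: [0, 0, 0, 0]
2 nonzero rows, so rank(C) = 2.
C has 4 columns; by rank–nullity, nullity = 4 − 2 = 2.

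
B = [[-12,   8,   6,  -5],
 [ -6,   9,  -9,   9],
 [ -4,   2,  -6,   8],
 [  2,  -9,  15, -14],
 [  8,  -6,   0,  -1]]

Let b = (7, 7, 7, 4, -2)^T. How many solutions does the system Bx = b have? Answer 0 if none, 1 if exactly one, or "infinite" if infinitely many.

0

Row reduce the augmented matrix [B | b].
R2 ← R2 − (1/2)·R1: [0, 5, -12, 23/2, 7/2]
R3 ← R3 − (1/3)·R1: [0, -2/3, -8, 29/3, 14/3]
R4 ← R4 + (1/6)·R1: [0, -23/3, 16, -89/6, 31/6]
R5 ← R5 + (2/3)·R1: [0, -2/3, 4, -13/3, 8/3]
R3 ← R3 + (2/15)·R2: [0, 0, -48/5, 56/5, 77/15]
R4 ← R4 + (23/15)·R2: [0, 0, -12/5, 14/5, 158/15]
R5 ← R5 + (2/15)·R2: [0, 0, 12/5, -14/5, 47/15]
R4 ← R4 − (1/4)·R3: [0, 0, 0, 0, 37/4]
R5 ← R5 + (1/4)·R3: [0, 0, 0, 0, 53/12]
R5 ← R5 − (53/111)·R4: [0, 0, 0, 0, 0]
The echelon form has 4 nonzero rows; the last pivot sits in the augmented column, so rank(B) = 3 but rank([B|b]) = 4.
Since the ranks differ, the system is inconsistent.
It has no solutions.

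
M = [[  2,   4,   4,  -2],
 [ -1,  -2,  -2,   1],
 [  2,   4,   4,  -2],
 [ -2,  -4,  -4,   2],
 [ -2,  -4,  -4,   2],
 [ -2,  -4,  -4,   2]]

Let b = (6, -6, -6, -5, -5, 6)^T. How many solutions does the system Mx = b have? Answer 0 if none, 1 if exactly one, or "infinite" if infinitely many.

Row reduce the augmented matrix [M | b].
R2 ← R2 + (1/2)·R1: [0, 0, 0, 0, -3]
R3 ← R3 − R1: [0, 0, 0, 0, -12]
R4 ← R4 + R1: [0, 0, 0, 0, 1]
R5 ← R5 + R1: [0, 0, 0, 0, 1]
R6 ← R6 + R1: [0, 0, 0, 0, 12]
R3 ← R3 − (4)·R2: [0, 0, 0, 0, 0]
R4 ← R4 + (1/3)·R2: [0, 0, 0, 0, 0]
R5 ← R5 + (1/3)·R2: [0, 0, 0, 0, 0]
R6 ← R6 + (4)·R2: [0, 0, 0, 0, 0]
The echelon form has 2 nonzero rows; the last pivot sits in the augmented column, so rank(M) = 1 but rank([M|b]) = 2.
Since the ranks differ, the system is inconsistent.
It has no solutions.

0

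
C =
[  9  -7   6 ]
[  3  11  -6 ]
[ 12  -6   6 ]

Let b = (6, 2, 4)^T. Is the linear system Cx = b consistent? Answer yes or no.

no

Row reduce the augmented matrix [C | b].
R2 ← R2 − (1/3)·R1: [0, 40/3, -8, 0]
R3 ← R3 − (4/3)·R1: [0, 10/3, -2, -4]
R3 ← R3 − (1/4)·R2: [0, 0, 0, -4]
The echelon form has 3 nonzero rows; the last pivot sits in the augmented column, so rank(C) = 2 but rank([C|b]) = 3.
Since the ranks differ, the system is inconsistent.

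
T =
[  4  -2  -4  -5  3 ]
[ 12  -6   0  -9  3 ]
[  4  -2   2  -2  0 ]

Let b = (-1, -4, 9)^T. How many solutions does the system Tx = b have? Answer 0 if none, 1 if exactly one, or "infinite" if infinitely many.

Row reduce the augmented matrix [T | b].
R2 ← R2 − (3)·R1: [0, 0, 12, 6, -6, -1]
R3 ← R3 − R1: [0, 0, 6, 3, -3, 10]
R3 ← R3 − (1/2)·R2: [0, 0, 0, 0, 0, 21/2]
The echelon form has 3 nonzero rows; the last pivot sits in the augmented column, so rank(T) = 2 but rank([T|b]) = 3.
Since the ranks differ, the system is inconsistent.
It has no solutions.

0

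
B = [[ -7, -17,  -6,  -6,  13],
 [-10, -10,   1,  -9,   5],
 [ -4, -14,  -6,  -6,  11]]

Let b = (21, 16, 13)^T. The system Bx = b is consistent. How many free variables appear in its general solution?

Row reduce the augmented matrix [B | b].
R2 ← R2 − (10/7)·R1: [0, 100/7, 67/7, -3/7, -95/7, -14]
R3 ← R3 − (4/7)·R1: [0, -30/7, -18/7, -18/7, 25/7, 1]
R3 ← R3 + (3/10)·R2: [0, 0, 3/10, -27/10, -1/2, -16/5]
The echelon form has 3 nonzero rows, and every pivot lies in the first 5 columns, so rank(B) = rank([B|b]) = 3.
The system is consistent.
Free variables = (unknowns) − (rank) = 5 − 3 = 2.

2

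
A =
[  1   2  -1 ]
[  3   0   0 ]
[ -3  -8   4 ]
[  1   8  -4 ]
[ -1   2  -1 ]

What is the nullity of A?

1

Row reduce to echelon form.
R2 ← R2 − (3)·R1: [0, -6, 3]
R3 ← R3 + (3)·R1: [0, -2, 1]
R4 ← R4 − R1: [0, 6, -3]
R5 ← R5 + R1: [0, 4, -2]
R3 ← R3 − (1/3)·R2: [0, 0, 0]
R4 ← R4 + R2: [0, 0, 0]
R5 ← R5 + (2/3)·R2: [0, 0, 0]
2 nonzero rows, so rank(A) = 2.
A has 3 columns; by rank–nullity, nullity = 3 − 2 = 1.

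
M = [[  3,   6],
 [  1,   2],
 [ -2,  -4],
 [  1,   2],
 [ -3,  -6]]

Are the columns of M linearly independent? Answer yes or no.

no

Row reduce M to echelon form.
R2 ← R2 − (1/3)·R1: [0, 0]
R3 ← R3 + (2/3)·R1: [0, 0]
R4 ← R4 − (1/3)·R1: [0, 0]
R5 ← R5 + R1: [0, 0]
1 pivot among 2 columns.
Only 1 < 2 pivot columns, so the columns are linearly dependent.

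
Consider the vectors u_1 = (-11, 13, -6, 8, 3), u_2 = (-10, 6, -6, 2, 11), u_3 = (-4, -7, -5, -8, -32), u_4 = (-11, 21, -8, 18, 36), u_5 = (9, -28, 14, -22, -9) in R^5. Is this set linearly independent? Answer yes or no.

yes

Form the matrix with these vectors as rows and row reduce.
R2 ← R2 − (10/11)·R1: [0, -64/11, -6/11, -58/11, 91/11]
R3 ← R3 − (4/11)·R1: [0, -129/11, -31/11, -120/11, -364/11]
R4 ← R4 − R1: [0, 8, -2, 10, 33]
R5 ← R5 + (9/11)·R1: [0, -191/11, 100/11, -170/11, -72/11]
R3 ← R3 − (129/64)·R2: [0, 0, -55/32, -9/32, -3185/64]
R4 ← R4 + (11/8)·R2: [0, 0, -11/4, 11/4, 355/8]
R5 ← R5 − (191/64)·R2: [0, 0, 343/32, 9/32, -1999/64]
R4 ← R4 − (8/5)·R3: [0, 0, 0, 16/5, 124]
R5 ← R5 + (343/55)·R3: [0, 0, 0, -81/55, -7515/22]
R5 ← R5 + (81/176)·R4: [0, 0, 0, 0, -12519/44]
5 nonzero rows, so the 5 vectors span a space of dimension 5.
Since 5 = 5, the vectors are linearly independent.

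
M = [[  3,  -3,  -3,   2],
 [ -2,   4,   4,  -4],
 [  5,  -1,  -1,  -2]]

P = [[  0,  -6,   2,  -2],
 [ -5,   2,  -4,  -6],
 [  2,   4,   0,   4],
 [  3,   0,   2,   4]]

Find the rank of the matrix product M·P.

First compute MP:
[[ 15, -36,  22,   8],
 [-24,  36, -28, -20],
 [ -3, -36,  10, -16]]
Now row reduce the product.
R2 ← R2 + (8/5)·R1: [0, -108/5, 36/5, -36/5]
R3 ← R3 + (1/5)·R1: [0, -216/5, 72/5, -72/5]
R3 ← R3 − (2)·R2: [0, 0, 0, 0]
2 nonzero rows, so rank(MP) = 2.

2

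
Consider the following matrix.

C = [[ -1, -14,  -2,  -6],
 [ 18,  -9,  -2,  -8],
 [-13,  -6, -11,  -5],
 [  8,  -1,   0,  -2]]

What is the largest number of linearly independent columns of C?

3

Row reduce to echelon form.
R2 ← R2 + (18)·R1: [0, -261, -38, -116]
R3 ← R3 − (13)·R1: [0, 176, 15, 73]
R4 ← R4 + (8)·R1: [0, -113, -16, -50]
R3 ← R3 + (176/261)·R2: [0, 0, -2773/261, -47/9]
R4 ← R4 − (113/261)·R2: [0, 0, 118/261, 2/9]
R4 ← R4 + (2/47)·R3: [0, 0, 0, 0]
Echelon form has 3 nonzero rows, so rank(C) = 3.
The rank gives the maximum number of linearly independent columns: 3.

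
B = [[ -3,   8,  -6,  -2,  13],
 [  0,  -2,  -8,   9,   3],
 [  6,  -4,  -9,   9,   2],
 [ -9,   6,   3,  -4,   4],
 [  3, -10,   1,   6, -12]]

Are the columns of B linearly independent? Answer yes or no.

Row reduce B to echelon form.
R3 ← R3 + (2)·R1: [0, 12, -21, 5, 28]
R4 ← R4 − (3)·R1: [0, -18, 21, 2, -35]
R5 ← R5 + R1: [0, -2, -5, 4, 1]
R3 ← R3 + (6)·R2: [0, 0, -69, 59, 46]
R4 ← R4 − (9)·R2: [0, 0, 93, -79, -62]
R5 ← R5 − R2: [0, 0, 3, -5, -2]
R4 ← R4 + (31/23)·R3: [0, 0, 0, 12/23, 0]
R5 ← R5 + (1/23)·R3: [0, 0, 0, -56/23, 0]
R5 ← R5 + (14/3)·R4: [0, 0, 0, 0, 0]
4 pivots among 5 columns.
Only 4 < 5 pivot columns, so the columns are linearly dependent.

no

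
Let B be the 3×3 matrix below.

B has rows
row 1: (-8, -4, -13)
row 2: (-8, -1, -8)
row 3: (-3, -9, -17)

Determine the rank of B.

3

Row reduce to echelon form.
R2 ← R2 − R1: [0, 3, 5]
R3 ← R3 − (3/8)·R1: [0, -15/2, -97/8]
R3 ← R3 + (5/2)·R2: [0, 0, 3/8]
Echelon form has 3 nonzero rows, so rank(B) = 3.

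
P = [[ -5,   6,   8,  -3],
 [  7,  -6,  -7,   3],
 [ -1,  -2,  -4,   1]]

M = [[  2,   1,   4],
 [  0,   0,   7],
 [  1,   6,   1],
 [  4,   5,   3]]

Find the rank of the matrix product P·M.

First compute PM:
[[-14,  28,  21],
 [ 19, -20, -12],
 [ -2, -20, -19]]
Now row reduce the product.
R2 ← R2 + (19/14)·R1: [0, 18, 33/2]
R3 ← R3 − (1/7)·R1: [0, -24, -22]
R3 ← R3 + (4/3)·R2: [0, 0, 0]
2 nonzero rows, so rank(PM) = 2.

2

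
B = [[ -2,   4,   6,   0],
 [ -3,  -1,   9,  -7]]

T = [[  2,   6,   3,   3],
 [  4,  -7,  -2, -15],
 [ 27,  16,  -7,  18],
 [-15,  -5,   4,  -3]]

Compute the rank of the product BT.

First compute BT:
[[174,  56, -56,  42],
 [338, 168, -98, 189]]
Now row reduce the product.
R2 ← R2 − (169/87)·R1: [0, 5152/87, 938/87, 3115/29]
2 nonzero rows, so rank(BT) = 2.

2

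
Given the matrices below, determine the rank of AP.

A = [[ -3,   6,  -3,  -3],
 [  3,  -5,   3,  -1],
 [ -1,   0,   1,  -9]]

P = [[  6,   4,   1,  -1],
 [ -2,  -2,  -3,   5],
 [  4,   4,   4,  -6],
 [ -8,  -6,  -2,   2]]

3

First compute AP:
[[-18, -18, -27,  45],
 [ 48,  40,  32, -48],
 [ 70,  54,  21, -23]]
Now row reduce the product.
R2 ← R2 + (8/3)·R1: [0, -8, -40, 72]
R3 ← R3 + (35/9)·R1: [0, -16, -84, 152]
R3 ← R3 − (2)·R2: [0, 0, -4, 8]
3 nonzero rows, so rank(AP) = 3.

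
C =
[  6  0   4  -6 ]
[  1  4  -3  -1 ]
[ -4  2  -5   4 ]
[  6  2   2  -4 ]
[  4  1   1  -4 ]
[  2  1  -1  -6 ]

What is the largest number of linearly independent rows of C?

4

Row reduce to echelon form.
R2 ← R2 − (1/6)·R1: [0, 4, -11/3, 0]
R3 ← R3 + (2/3)·R1: [0, 2, -7/3, 0]
R4 ← R4 − R1: [0, 2, -2, 2]
R5 ← R5 − (2/3)·R1: [0, 1, -5/3, 0]
R6 ← R6 − (1/3)·R1: [0, 1, -7/3, -4]
R3 ← R3 − (1/2)·R2: [0, 0, -1/2, 0]
R4 ← R4 − (1/2)·R2: [0, 0, -1/6, 2]
R5 ← R5 − (1/4)·R2: [0, 0, -3/4, 0]
R6 ← R6 − (1/4)·R2: [0, 0, -17/12, -4]
R4 ← R4 − (1/3)·R3: [0, 0, 0, 2]
R5 ← R5 − (3/2)·R3: [0, 0, 0, 0]
R6 ← R6 − (17/6)·R3: [0, 0, 0, -4]
R6 ← R6 + (2)·R4: [0, 0, 0, 0]
Echelon form has 4 nonzero rows, so rank(C) = 4.
The rank gives the maximum number of linearly independent rows: 4.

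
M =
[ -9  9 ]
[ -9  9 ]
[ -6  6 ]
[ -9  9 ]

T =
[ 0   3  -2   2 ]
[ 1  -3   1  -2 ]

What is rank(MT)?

First compute MT:
[[  9, -54,  27, -36],
 [  9, -54,  27, -36],
 [  6, -36,  18, -24],
 [  9, -54,  27, -36]]
Now row reduce the product.
R2 ← R2 − R1: [0, 0, 0, 0]
R3 ← R3 − (2/3)·R1: [0, 0, 0, 0]
R4 ← R4 − R1: [0, 0, 0, 0]
1 nonzero row, so rank(MT) = 1.

1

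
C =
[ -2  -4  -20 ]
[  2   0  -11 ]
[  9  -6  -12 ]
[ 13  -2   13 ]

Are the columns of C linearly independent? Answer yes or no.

Row reduce C to echelon form.
R2 ← R2 + R1: [0, -4, -31]
R3 ← R3 + (9/2)·R1: [0, -24, -102]
R4 ← R4 + (13/2)·R1: [0, -28, -117]
R3 ← R3 − (6)·R2: [0, 0, 84]
R4 ← R4 − (7)·R2: [0, 0, 100]
R4 ← R4 − (25/21)·R3: [0, 0, 0]
3 pivots among 3 columns.
Every column is a pivot column, so the columns are linearly independent.

yes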